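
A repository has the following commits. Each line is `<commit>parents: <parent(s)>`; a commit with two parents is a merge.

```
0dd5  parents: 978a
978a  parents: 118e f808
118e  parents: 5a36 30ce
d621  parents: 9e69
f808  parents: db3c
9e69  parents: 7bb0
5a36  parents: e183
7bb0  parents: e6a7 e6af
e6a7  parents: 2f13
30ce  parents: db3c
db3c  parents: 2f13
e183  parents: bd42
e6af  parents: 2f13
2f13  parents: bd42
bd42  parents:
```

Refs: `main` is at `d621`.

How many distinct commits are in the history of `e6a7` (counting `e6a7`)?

3

Walking parent pointers from e6a7: reachable set = {2f13, bd42, e6a7}.
That is 3 commits.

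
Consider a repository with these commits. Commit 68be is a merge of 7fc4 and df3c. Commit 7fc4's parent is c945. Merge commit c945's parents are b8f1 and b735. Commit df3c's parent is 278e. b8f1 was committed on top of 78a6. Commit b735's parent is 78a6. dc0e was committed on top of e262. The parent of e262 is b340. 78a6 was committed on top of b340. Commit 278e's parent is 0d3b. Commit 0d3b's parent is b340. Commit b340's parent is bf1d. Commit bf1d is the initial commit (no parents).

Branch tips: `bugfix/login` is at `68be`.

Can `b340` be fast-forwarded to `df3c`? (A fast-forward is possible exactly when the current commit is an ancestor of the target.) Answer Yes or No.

A fast-forward from b340 to df3c is possible iff b340 is an ancestor of df3c.
Ancestors of df3c: {0d3b, 278e, b340, bf1d, df3c}.
b340 is among them, so fast-forward is possible.

Yes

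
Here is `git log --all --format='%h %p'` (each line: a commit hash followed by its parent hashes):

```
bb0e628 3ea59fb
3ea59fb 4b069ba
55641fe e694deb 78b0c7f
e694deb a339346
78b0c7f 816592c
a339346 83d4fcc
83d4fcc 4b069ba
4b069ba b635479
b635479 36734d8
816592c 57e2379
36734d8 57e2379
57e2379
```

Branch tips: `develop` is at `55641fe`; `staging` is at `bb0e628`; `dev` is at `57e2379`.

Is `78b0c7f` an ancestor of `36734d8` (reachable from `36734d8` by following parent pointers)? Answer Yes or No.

Ancestors of 36734d8: {36734d8, 57e2379}.
78b0c7f is not in that set, so it is not an ancestor of 36734d8.

No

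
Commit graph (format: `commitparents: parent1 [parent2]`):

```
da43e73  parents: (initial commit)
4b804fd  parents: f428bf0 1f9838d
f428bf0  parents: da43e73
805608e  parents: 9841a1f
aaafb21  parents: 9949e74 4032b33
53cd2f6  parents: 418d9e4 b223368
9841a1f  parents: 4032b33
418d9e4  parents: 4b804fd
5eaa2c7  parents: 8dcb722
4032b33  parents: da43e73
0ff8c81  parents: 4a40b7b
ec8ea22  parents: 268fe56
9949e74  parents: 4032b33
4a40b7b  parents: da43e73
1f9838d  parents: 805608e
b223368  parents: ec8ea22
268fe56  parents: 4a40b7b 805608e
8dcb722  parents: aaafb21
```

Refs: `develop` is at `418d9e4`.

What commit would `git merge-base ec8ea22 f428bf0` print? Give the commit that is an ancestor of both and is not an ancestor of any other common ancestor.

Ancestors of ec8ea22: {268fe56, 4032b33, 4a40b7b, 805608e, 9841a1f, da43e73, ec8ea22}.
Ancestors of f428bf0: {da43e73, f428bf0}.
Common ancestors: {da43e73}.
The only common ancestor is da43e73, so it is the merge base.

da43e73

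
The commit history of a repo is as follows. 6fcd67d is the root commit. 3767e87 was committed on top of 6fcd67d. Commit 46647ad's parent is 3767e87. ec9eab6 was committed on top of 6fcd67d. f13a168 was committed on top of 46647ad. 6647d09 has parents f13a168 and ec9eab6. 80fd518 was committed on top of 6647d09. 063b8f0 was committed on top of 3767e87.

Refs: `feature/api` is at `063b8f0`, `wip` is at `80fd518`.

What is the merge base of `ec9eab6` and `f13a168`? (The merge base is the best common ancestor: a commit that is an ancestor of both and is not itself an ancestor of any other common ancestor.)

Ancestors of ec9eab6: {6fcd67d, ec9eab6}.
Ancestors of f13a168: {3767e87, 46647ad, 6fcd67d, f13a168}.
Common ancestors: {6fcd67d}.
The only common ancestor is 6fcd67d, so it is the merge base.

6fcd67d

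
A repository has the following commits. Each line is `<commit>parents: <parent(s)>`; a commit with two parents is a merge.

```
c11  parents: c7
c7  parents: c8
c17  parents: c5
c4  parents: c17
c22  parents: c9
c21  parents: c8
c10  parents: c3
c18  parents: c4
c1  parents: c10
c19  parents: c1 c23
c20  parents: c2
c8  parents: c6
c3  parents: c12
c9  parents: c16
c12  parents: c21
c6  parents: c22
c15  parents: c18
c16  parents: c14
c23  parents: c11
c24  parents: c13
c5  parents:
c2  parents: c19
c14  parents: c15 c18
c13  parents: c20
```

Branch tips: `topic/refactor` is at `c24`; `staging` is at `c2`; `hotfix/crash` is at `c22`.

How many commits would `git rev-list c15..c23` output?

9

Reachable from c23: {c11, c14, c15, c16, c17, c18, c22, c23, c4, c5, c6, c7, c8, c9}.
Reachable from c15: {c15, c17, c18, c4, c5}.
In c23's history but not c15's: {c11, c14, c16, c22, c23, c6, c7, c8, c9} — 9 commits.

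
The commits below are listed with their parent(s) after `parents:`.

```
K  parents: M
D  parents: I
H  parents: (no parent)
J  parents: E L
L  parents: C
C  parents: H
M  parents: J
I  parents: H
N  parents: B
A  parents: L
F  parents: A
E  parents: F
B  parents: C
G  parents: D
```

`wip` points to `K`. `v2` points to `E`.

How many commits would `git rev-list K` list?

9

Walking parent pointers from K: reachable set = {A, C, E, F, H, J, K, L, M}.
That is 9 commits.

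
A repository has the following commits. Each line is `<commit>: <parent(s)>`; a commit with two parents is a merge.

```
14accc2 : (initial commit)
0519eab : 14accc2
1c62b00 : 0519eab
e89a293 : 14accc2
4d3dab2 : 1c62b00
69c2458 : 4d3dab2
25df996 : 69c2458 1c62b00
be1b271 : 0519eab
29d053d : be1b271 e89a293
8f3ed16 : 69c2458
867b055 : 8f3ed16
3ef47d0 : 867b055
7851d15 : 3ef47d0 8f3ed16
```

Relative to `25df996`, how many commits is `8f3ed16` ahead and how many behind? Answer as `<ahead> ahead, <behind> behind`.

1 ahead, 1 behind

Reachable from 8f3ed16: {0519eab, 14accc2, 1c62b00, 4d3dab2, 69c2458, 8f3ed16}.
Reachable from 25df996: {0519eab, 14accc2, 1c62b00, 25df996, 4d3dab2, 69c2458}.
Only in 8f3ed16's history (ahead): {8f3ed16} — 1.
Only in 25df996's history (behind): {25df996} — 1.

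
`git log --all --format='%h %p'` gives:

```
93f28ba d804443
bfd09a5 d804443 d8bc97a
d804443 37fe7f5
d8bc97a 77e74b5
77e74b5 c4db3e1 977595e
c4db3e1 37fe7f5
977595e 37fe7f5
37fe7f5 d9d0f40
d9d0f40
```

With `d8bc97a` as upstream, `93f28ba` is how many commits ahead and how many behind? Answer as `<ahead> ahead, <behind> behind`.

Reachable from 93f28ba: {37fe7f5, 93f28ba, d804443, d9d0f40}.
Reachable from d8bc97a: {37fe7f5, 77e74b5, 977595e, c4db3e1, d8bc97a, d9d0f40}.
Only in 93f28ba's history (ahead): {93f28ba, d804443} — 2.
Only in d8bc97a's history (behind): {77e74b5, 977595e, c4db3e1, d8bc97a} — 4.

2 ahead, 4 behind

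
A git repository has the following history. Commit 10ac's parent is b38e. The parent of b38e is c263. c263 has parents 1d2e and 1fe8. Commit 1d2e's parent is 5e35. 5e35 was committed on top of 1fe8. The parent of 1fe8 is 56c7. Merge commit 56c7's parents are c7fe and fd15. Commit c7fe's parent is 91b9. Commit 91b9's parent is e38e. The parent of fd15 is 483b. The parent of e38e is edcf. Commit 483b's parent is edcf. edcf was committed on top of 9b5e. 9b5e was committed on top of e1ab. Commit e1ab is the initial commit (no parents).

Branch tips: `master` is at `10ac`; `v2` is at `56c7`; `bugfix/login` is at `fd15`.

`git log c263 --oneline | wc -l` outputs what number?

Walking parent pointers from c263: reachable set = {1d2e, 1fe8, 483b, 56c7, 5e35, 91b9, 9b5e, c263, c7fe, e1ab, e38e, edcf, fd15}.
That is 13 commits.

13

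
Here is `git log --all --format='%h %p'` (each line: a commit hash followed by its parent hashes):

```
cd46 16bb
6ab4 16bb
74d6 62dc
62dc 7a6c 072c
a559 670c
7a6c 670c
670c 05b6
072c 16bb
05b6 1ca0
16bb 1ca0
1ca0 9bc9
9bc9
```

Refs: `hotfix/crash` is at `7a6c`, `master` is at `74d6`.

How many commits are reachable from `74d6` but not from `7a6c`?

Reachable from 74d6: {05b6, 072c, 16bb, 1ca0, 62dc, 670c, 74d6, 7a6c, 9bc9}.
Reachable from 7a6c: {05b6, 1ca0, 670c, 7a6c, 9bc9}.
In 74d6's history but not 7a6c's: {072c, 16bb, 62dc, 74d6} — 4 commits.

4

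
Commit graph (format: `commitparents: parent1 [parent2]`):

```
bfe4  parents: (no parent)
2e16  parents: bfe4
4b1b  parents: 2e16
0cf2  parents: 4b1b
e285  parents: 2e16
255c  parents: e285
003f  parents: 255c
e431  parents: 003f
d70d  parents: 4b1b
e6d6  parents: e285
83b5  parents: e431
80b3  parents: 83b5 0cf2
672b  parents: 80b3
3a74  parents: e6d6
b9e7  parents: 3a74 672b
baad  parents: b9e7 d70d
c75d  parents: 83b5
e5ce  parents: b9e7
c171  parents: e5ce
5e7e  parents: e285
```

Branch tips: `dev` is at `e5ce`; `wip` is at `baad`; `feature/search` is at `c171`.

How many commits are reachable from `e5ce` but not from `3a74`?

10

Reachable from e5ce: {003f, 0cf2, 255c, 2e16, 3a74, 4b1b, 672b, 80b3, 83b5, b9e7, bfe4, e285, e431, e5ce, e6d6}.
Reachable from 3a74: {2e16, 3a74, bfe4, e285, e6d6}.
In e5ce's history but not 3a74's: {003f, 0cf2, 255c, 4b1b, 672b, 80b3, 83b5, b9e7, e431, e5ce} — 10 commits.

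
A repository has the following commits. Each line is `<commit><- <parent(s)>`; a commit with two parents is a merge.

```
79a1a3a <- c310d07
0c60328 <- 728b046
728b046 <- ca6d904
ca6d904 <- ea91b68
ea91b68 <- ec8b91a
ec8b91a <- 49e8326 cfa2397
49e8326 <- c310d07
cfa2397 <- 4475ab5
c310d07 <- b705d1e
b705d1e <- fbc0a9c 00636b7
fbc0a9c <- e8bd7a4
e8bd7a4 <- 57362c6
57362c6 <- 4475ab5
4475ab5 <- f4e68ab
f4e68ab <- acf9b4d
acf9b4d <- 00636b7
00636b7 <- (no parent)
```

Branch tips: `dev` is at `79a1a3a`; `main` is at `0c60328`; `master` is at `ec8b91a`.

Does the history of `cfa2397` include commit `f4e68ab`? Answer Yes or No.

Ancestors of cfa2397 (commits reachable by following parents): {00636b7, 4475ab5, acf9b4d, cfa2397, f4e68ab}.
f4e68ab is in that set, so it is an ancestor of cfa2397.

Yes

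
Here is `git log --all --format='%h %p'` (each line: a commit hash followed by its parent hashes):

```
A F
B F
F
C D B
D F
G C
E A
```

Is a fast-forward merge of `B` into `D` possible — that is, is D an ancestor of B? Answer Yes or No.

A fast-forward from D to B is possible iff D is an ancestor of B.
Ancestors of B: {B, F}.
D is not among them, so fast-forward is not possible.

No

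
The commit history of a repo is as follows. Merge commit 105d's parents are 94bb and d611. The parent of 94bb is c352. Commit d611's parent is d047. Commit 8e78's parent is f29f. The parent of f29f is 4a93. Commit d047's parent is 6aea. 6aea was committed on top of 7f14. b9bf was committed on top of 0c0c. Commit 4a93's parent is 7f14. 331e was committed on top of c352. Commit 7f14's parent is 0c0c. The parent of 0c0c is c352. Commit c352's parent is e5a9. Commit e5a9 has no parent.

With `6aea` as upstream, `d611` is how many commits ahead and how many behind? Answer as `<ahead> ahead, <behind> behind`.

2 ahead, 0 behind

Reachable from d611: {0c0c, 6aea, 7f14, c352, d047, d611, e5a9}.
Reachable from 6aea: {0c0c, 6aea, 7f14, c352, e5a9}.
Only in d611's history (ahead): {d047, d611} — 2.
Only in 6aea's history (behind): {} — 0.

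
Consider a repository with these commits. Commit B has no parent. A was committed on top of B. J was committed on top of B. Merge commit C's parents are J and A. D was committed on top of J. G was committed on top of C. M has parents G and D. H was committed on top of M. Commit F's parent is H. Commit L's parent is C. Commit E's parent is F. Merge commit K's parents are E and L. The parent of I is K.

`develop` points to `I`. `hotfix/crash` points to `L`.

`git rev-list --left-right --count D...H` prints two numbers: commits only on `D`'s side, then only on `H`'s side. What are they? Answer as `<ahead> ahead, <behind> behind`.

Reachable from D: {B, D, J}.
Reachable from H: {A, B, C, D, G, H, J, M}.
Only in D's history (ahead): {} — 0.
Only in H's history (behind): {A, C, G, H, M} — 5.

0 ahead, 5 behind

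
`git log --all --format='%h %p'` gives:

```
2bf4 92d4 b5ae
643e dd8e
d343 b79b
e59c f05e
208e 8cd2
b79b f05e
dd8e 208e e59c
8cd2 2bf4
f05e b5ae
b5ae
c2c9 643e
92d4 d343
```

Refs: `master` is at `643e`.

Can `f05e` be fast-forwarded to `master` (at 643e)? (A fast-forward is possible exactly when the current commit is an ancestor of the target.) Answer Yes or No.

A fast-forward from f05e to 643e is possible iff f05e is an ancestor of 643e.
Ancestors of 643e: {208e, 2bf4, 643e, 8cd2, 92d4, b5ae, b79b, d343, dd8e, e59c, f05e}.
f05e is among them, so fast-forward is possible.

Yes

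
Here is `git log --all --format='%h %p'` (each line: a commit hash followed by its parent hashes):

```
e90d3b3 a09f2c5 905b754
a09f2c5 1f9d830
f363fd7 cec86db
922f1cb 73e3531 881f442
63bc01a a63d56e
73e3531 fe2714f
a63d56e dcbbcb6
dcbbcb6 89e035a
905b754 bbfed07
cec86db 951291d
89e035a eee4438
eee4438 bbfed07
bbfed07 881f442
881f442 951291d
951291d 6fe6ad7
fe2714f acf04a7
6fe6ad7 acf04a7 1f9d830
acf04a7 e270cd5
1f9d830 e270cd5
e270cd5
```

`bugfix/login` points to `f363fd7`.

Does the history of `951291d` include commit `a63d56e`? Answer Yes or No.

No

Ancestors of 951291d: {1f9d830, 6fe6ad7, 951291d, acf04a7, e270cd5}.
a63d56e is not in that set, so it is not an ancestor of 951291d.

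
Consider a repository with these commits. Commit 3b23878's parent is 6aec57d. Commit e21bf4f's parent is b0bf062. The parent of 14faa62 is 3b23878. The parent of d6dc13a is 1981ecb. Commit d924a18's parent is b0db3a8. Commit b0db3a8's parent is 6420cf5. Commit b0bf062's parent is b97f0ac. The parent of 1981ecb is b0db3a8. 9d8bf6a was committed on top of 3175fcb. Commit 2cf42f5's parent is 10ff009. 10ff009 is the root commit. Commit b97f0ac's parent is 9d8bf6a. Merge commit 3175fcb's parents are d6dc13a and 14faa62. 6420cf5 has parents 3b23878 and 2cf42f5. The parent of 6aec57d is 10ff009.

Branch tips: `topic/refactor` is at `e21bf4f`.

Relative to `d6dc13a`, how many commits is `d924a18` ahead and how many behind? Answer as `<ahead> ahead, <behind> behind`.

1 ahead, 2 behind

Reachable from d924a18: {10ff009, 2cf42f5, 3b23878, 6420cf5, 6aec57d, b0db3a8, d924a18}.
Reachable from d6dc13a: {10ff009, 1981ecb, 2cf42f5, 3b23878, 6420cf5, 6aec57d, b0db3a8, d6dc13a}.
Only in d924a18's history (ahead): {d924a18} — 1.
Only in d6dc13a's history (behind): {1981ecb, d6dc13a} — 2.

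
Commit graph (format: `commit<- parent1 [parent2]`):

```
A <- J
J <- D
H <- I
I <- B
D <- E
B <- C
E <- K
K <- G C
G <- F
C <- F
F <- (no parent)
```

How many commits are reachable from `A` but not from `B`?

Reachable from A: {A, C, D, E, F, G, J, K}.
Reachable from B: {B, C, F}.
In A's history but not B's: {A, D, E, G, J, K} — 6 commits.

6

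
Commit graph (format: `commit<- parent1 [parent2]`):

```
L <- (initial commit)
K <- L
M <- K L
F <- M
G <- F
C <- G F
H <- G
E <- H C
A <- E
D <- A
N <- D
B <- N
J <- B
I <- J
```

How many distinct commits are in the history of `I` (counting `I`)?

Walking parent pointers from I: reachable set = {A, B, C, D, E, F, G, H, I, J, K, L, M, N}.
That is 14 commits.

14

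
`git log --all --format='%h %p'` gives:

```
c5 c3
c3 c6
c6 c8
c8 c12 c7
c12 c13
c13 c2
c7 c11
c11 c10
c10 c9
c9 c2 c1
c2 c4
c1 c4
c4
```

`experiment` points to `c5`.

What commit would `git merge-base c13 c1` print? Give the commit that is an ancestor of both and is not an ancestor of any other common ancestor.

Ancestors of c13: {c13, c2, c4}.
Ancestors of c1: {c1, c4}.
Common ancestors: {c4}.
The only common ancestor is c4, so it is the merge base.

c4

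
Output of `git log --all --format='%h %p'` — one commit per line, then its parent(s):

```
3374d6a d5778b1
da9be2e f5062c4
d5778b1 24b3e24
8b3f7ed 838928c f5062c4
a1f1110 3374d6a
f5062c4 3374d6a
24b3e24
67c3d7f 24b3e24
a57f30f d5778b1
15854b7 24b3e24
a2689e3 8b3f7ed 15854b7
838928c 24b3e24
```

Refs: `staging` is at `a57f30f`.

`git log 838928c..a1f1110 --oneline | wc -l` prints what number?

Reachable from a1f1110: {24b3e24, 3374d6a, a1f1110, d5778b1}.
Reachable from 838928c: {24b3e24, 838928c}.
In a1f1110's history but not 838928c's: {3374d6a, a1f1110, d5778b1} — 3 commits.

3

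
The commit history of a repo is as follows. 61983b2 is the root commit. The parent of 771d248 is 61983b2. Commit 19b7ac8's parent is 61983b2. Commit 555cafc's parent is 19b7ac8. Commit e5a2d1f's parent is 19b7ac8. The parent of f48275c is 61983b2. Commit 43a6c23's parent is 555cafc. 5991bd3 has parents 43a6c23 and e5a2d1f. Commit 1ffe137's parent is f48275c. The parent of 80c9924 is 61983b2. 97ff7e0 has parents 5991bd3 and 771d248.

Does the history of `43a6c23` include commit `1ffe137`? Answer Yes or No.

No

Ancestors of 43a6c23: {19b7ac8, 43a6c23, 555cafc, 61983b2}.
1ffe137 is not in that set, so it is not an ancestor of 43a6c23.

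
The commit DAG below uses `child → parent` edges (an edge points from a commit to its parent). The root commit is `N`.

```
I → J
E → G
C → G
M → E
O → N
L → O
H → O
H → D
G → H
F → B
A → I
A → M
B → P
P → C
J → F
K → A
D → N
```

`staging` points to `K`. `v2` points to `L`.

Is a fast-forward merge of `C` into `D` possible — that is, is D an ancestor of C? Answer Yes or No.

Yes

A fast-forward from D to C is possible iff D is an ancestor of C.
Ancestors of C: {C, D, G, H, N, O}.
D is among them, so fast-forward is possible.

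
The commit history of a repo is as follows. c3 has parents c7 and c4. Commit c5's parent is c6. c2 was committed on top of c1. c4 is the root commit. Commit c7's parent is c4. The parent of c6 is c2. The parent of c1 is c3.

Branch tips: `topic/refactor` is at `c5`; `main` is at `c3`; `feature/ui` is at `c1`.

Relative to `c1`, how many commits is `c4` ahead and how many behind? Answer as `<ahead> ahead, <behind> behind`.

Reachable from c4: {c4}.
Reachable from c1: {c1, c3, c4, c7}.
Only in c4's history (ahead): {} — 0.
Only in c1's history (behind): {c1, c3, c7} — 3.

0 ahead, 3 behind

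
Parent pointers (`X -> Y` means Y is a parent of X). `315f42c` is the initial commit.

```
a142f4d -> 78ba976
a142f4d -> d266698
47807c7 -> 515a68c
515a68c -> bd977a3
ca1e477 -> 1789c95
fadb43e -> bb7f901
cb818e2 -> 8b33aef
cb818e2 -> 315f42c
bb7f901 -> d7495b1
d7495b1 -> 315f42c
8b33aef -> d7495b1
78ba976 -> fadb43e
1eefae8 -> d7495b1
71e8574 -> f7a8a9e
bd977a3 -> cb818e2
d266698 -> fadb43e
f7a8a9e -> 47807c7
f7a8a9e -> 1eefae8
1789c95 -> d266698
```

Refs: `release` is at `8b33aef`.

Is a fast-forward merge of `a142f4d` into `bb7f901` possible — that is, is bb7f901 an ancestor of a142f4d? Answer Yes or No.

A fast-forward from bb7f901 to a142f4d is possible iff bb7f901 is an ancestor of a142f4d.
Ancestors of a142f4d: {315f42c, 78ba976, a142f4d, bb7f901, d266698, d7495b1, fadb43e}.
bb7f901 is among them, so fast-forward is possible.

Yes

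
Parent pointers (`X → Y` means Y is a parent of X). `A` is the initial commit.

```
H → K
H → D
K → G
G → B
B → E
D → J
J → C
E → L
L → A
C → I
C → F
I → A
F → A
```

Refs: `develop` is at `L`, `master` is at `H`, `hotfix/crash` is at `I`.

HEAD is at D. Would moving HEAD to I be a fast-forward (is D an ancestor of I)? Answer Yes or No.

No

A fast-forward from D to I is possible iff D is an ancestor of I.
Ancestors of I: {A, I}.
D is not among them, so fast-forward is not possible.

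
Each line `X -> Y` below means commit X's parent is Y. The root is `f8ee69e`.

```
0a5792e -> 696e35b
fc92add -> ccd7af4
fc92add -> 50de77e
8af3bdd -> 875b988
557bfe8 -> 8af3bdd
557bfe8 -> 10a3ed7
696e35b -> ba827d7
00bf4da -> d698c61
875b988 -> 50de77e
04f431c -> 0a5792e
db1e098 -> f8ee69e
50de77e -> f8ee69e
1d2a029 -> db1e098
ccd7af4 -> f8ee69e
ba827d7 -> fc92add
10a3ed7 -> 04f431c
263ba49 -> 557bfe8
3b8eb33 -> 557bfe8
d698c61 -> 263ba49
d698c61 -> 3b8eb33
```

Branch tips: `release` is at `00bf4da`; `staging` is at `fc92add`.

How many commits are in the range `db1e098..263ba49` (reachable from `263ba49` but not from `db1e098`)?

12

Reachable from 263ba49: {04f431c, 0a5792e, 10a3ed7, 263ba49, 50de77e, 557bfe8, 696e35b, 875b988, 8af3bdd, ba827d7, ccd7af4, f8ee69e, fc92add}.
Reachable from db1e098: {db1e098, f8ee69e}.
In 263ba49's history but not db1e098's: {04f431c, 0a5792e, 10a3ed7, 263ba49, 50de77e, 557bfe8, 696e35b, 875b988, 8af3bdd, ba827d7, ccd7af4, fc92add} — 12 commits.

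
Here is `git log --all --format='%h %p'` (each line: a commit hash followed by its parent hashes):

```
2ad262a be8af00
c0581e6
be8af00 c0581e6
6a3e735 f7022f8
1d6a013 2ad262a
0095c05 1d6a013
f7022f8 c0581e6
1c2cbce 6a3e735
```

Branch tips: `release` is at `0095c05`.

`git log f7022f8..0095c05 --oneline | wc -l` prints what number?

Reachable from 0095c05: {0095c05, 1d6a013, 2ad262a, be8af00, c0581e6}.
Reachable from f7022f8: {c0581e6, f7022f8}.
In 0095c05's history but not f7022f8's: {0095c05, 1d6a013, 2ad262a, be8af00} — 4 commits.

4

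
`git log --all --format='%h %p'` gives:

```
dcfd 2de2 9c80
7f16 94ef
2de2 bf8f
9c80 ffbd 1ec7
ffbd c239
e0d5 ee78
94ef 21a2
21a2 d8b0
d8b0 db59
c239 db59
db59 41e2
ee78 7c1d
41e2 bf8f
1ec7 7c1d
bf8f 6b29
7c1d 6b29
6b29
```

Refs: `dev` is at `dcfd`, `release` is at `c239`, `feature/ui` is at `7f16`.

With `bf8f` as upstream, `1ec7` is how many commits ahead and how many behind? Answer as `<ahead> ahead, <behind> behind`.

2 ahead, 1 behind

Reachable from 1ec7: {1ec7, 6b29, 7c1d}.
Reachable from bf8f: {6b29, bf8f}.
Only in 1ec7's history (ahead): {1ec7, 7c1d} — 2.
Only in bf8f's history (behind): {bf8f} — 1.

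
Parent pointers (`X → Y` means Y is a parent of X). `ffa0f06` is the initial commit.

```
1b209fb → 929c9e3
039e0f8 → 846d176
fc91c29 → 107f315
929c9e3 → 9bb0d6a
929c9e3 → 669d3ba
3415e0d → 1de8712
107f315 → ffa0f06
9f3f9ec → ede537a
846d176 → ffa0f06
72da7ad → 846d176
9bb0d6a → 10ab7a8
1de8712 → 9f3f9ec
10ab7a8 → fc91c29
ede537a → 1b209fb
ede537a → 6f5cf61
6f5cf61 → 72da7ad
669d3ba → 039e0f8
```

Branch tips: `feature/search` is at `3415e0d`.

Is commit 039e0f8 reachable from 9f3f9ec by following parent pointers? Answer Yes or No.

Yes

Ancestors of 9f3f9ec (commits reachable by following parents): {039e0f8, 107f315, 10ab7a8, 1b209fb, 669d3ba, 6f5cf61, 72da7ad, 846d176, 929c9e3, 9bb0d6a, 9f3f9ec, ede537a, fc91c29, ffa0f06}.
039e0f8 is in that set, so it is an ancestor of 9f3f9ec.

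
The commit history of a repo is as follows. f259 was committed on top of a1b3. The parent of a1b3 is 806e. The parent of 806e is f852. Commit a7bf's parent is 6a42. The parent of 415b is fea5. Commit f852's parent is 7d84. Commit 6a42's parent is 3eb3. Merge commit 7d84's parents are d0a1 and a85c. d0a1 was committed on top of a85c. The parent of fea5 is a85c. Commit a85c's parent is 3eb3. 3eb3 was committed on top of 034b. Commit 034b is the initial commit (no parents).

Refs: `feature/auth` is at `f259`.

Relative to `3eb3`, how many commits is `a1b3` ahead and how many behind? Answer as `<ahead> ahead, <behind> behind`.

6 ahead, 0 behind

Reachable from a1b3: {034b, 3eb3, 7d84, 806e, a1b3, a85c, d0a1, f852}.
Reachable from 3eb3: {034b, 3eb3}.
Only in a1b3's history (ahead): {7d84, 806e, a1b3, a85c, d0a1, f852} — 6.
Only in 3eb3's history (behind): {} — 0.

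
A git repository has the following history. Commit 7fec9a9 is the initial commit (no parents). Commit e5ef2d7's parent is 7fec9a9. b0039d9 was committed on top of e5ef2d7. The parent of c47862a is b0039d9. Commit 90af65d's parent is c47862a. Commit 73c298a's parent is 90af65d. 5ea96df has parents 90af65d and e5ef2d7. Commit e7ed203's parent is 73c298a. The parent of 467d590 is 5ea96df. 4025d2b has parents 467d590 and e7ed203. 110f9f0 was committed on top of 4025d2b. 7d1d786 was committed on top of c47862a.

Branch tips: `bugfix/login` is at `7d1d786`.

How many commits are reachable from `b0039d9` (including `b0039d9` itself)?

Walking parent pointers from b0039d9: reachable set = {7fec9a9, b0039d9, e5ef2d7}.
That is 3 commits.

3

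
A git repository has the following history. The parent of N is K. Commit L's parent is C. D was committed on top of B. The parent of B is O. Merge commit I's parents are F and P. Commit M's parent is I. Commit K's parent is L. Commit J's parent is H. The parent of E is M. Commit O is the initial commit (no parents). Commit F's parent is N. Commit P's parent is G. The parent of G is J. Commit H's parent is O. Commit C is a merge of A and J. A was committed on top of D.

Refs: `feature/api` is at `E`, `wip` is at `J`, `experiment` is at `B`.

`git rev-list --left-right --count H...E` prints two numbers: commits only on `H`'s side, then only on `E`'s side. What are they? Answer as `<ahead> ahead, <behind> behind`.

Reachable from H: {H, O}.
Reachable from E: {A, B, C, D, E, F, G, H, I, J, K, L, M, N, O, P}.
Only in H's history (ahead): {} — 0.
Only in E's history (behind): {A, B, C, D, E, F, G, I, J, K, L, M, N, P} — 14.

0 ahead, 14 behind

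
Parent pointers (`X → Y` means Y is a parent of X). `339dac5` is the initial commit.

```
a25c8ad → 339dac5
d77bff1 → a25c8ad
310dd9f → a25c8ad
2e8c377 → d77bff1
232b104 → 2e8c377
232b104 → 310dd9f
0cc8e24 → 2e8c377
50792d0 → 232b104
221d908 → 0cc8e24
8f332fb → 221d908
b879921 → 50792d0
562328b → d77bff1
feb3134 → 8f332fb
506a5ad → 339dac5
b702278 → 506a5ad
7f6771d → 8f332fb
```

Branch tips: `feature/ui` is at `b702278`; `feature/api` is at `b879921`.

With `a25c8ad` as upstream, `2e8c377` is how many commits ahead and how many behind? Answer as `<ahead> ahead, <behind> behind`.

Reachable from 2e8c377: {2e8c377, 339dac5, a25c8ad, d77bff1}.
Reachable from a25c8ad: {339dac5, a25c8ad}.
Only in 2e8c377's history (ahead): {2e8c377, d77bff1} — 2.
Only in a25c8ad's history (behind): {} — 0.

2 ahead, 0 behind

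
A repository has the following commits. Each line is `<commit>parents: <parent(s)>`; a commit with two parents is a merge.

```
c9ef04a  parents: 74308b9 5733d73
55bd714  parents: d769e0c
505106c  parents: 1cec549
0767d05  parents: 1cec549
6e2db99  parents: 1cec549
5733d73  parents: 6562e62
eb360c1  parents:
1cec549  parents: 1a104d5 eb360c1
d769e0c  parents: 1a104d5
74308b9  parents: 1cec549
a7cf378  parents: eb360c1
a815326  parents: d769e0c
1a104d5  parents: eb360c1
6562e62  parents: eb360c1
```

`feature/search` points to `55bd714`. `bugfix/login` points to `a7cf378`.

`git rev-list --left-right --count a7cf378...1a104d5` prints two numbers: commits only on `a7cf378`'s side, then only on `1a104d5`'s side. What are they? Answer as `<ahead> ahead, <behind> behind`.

Reachable from a7cf378: {a7cf378, eb360c1}.
Reachable from 1a104d5: {1a104d5, eb360c1}.
Only in a7cf378's history (ahead): {a7cf378} — 1.
Only in 1a104d5's history (behind): {1a104d5} — 1.

1 ahead, 1 behind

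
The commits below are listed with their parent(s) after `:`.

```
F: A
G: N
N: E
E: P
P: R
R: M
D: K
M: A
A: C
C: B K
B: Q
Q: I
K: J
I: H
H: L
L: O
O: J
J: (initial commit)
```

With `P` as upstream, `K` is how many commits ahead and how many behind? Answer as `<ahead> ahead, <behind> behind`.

0 ahead, 11 behind

Reachable from K: {J, K}.
Reachable from P: {A, B, C, H, I, J, K, L, M, O, P, Q, R}.
Only in K's history (ahead): {} — 0.
Only in P's history (behind): {A, B, C, H, I, L, M, O, P, Q, R} — 11.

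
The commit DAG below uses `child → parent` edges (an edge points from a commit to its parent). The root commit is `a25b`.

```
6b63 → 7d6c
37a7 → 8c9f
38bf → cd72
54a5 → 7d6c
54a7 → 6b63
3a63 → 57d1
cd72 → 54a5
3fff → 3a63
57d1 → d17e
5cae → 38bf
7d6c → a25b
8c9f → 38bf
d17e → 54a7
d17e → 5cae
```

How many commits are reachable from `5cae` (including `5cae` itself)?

6

Walking parent pointers from 5cae: reachable set = {38bf, 54a5, 5cae, 7d6c, a25b, cd72}.
That is 6 commits.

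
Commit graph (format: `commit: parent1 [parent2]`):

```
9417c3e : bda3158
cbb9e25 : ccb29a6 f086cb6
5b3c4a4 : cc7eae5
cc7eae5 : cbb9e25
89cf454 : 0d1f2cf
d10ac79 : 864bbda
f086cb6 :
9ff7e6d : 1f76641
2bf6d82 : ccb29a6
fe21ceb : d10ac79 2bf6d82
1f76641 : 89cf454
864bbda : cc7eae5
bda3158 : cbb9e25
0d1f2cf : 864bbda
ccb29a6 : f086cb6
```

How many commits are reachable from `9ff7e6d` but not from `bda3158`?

Reachable from 9ff7e6d: {0d1f2cf, 1f76641, 864bbda, 89cf454, 9ff7e6d, cbb9e25, cc7eae5, ccb29a6, f086cb6}.
Reachable from bda3158: {bda3158, cbb9e25, ccb29a6, f086cb6}.
In 9ff7e6d's history but not bda3158's: {0d1f2cf, 1f76641, 864bbda, 89cf454, 9ff7e6d, cc7eae5} — 6 commits.

6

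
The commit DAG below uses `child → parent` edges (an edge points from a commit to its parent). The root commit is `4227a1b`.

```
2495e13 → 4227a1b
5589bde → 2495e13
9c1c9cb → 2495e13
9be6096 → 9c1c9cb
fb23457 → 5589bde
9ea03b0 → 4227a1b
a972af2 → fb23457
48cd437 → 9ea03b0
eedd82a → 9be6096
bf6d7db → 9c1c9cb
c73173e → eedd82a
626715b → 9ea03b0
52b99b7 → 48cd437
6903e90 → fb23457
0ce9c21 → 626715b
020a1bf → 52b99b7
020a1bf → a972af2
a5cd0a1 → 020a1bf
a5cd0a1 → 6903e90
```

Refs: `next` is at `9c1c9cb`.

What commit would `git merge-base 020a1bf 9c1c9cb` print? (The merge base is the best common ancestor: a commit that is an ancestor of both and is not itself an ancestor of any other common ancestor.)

Ancestors of 020a1bf: {020a1bf, 2495e13, 4227a1b, 48cd437, 52b99b7, 5589bde, 9ea03b0, a972af2, fb23457}.
Ancestors of 9c1c9cb: {2495e13, 4227a1b, 9c1c9cb}.
Common ancestors: {2495e13, 4227a1b}.
Among these, 2495e13 is not an ancestor of any other common ancestor — it is the merge base.

2495e13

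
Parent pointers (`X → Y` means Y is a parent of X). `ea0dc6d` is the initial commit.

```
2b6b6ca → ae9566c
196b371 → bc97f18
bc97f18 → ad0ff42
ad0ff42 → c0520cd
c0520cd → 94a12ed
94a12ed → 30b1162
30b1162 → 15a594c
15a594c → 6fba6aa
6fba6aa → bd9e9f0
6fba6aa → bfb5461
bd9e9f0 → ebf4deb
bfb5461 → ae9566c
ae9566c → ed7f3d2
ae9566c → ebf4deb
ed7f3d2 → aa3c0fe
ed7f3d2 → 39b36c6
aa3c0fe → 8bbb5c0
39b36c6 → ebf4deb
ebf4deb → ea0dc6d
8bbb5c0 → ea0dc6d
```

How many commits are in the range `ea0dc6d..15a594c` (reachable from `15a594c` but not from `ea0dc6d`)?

Reachable from 15a594c: {15a594c, 39b36c6, 6fba6aa, 8bbb5c0, aa3c0fe, ae9566c, bd9e9f0, bfb5461, ea0dc6d, ebf4deb, ed7f3d2}.
Reachable from ea0dc6d: {ea0dc6d}.
In 15a594c's history but not ea0dc6d's: {15a594c, 39b36c6, 6fba6aa, 8bbb5c0, aa3c0fe, ae9566c, bd9e9f0, bfb5461, ebf4deb, ed7f3d2} — 10 commits.

10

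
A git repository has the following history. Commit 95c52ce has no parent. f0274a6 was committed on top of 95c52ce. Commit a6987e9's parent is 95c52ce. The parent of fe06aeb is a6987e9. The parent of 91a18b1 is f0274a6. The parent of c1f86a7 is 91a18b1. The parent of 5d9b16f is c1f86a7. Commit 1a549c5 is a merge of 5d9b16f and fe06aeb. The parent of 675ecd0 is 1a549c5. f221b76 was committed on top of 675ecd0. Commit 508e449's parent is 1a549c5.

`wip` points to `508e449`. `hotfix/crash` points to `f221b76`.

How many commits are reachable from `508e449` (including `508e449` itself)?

9

Walking parent pointers from 508e449: reachable set = {1a549c5, 508e449, 5d9b16f, 91a18b1, 95c52ce, a6987e9, c1f86a7, f0274a6, fe06aeb}.
That is 9 commits.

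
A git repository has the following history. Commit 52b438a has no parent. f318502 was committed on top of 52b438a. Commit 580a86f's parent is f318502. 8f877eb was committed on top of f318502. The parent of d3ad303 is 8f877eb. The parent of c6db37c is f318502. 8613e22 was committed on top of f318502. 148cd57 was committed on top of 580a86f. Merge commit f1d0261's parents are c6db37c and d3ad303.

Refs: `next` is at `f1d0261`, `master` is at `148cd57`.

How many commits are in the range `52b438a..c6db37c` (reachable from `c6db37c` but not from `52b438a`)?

2

Reachable from c6db37c: {52b438a, c6db37c, f318502}.
Reachable from 52b438a: {52b438a}.
In c6db37c's history but not 52b438a's: {c6db37c, f318502} — 2 commits.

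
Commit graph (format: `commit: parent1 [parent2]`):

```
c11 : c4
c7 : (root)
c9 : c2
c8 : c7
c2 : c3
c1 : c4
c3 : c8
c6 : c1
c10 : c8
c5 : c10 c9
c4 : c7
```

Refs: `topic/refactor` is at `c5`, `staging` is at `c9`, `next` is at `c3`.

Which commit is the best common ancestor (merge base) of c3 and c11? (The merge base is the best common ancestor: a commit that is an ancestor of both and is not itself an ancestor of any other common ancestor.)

c7

Ancestors of c3: {c3, c7, c8}.
Ancestors of c11: {c11, c4, c7}.
Common ancestors: {c7}.
The only common ancestor is c7, so it is the merge base.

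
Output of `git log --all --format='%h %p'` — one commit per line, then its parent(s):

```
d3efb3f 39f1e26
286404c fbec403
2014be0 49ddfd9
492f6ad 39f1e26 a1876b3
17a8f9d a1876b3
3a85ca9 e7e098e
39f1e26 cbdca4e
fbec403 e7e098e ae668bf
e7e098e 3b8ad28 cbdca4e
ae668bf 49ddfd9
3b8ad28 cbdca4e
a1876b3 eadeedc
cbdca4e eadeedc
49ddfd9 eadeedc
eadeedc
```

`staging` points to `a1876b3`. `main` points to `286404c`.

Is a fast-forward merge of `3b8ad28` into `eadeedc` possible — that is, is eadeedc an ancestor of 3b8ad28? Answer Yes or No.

Yes

A fast-forward from eadeedc to 3b8ad28 is possible iff eadeedc is an ancestor of 3b8ad28.
Ancestors of 3b8ad28: {3b8ad28, cbdca4e, eadeedc}.
eadeedc is among them, so fast-forward is possible.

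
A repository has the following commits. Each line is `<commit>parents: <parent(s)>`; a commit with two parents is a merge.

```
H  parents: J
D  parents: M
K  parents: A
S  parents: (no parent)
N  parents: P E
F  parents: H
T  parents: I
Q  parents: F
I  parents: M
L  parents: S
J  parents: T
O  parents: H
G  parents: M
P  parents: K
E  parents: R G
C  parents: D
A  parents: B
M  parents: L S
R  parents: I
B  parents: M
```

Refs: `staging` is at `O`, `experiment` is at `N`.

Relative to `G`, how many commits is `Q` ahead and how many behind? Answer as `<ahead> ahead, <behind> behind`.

Reachable from Q: {F, H, I, J, L, M, Q, S, T}.
Reachable from G: {G, L, M, S}.
Only in Q's history (ahead): {F, H, I, J, Q, T} — 6.
Only in G's history (behind): {G} — 1.

6 ahead, 1 behind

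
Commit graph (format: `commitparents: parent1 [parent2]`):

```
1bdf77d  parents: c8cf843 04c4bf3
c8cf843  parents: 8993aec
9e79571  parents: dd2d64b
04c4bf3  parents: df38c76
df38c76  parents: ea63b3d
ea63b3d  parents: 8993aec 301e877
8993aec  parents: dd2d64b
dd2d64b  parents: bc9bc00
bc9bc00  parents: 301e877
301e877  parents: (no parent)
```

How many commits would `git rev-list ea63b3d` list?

5

Walking parent pointers from ea63b3d: reachable set = {301e877, 8993aec, bc9bc00, dd2d64b, ea63b3d}.
That is 5 commits.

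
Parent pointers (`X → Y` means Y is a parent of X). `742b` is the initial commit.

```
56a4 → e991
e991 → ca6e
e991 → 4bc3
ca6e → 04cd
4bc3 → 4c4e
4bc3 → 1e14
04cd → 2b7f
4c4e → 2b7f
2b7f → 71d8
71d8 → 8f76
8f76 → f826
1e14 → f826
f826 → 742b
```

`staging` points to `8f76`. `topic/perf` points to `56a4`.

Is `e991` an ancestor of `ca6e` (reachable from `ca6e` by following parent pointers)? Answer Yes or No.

No

Ancestors of ca6e: {04cd, 2b7f, 71d8, 742b, 8f76, ca6e, f826}.
e991 is not in that set, so it is not an ancestor of ca6e.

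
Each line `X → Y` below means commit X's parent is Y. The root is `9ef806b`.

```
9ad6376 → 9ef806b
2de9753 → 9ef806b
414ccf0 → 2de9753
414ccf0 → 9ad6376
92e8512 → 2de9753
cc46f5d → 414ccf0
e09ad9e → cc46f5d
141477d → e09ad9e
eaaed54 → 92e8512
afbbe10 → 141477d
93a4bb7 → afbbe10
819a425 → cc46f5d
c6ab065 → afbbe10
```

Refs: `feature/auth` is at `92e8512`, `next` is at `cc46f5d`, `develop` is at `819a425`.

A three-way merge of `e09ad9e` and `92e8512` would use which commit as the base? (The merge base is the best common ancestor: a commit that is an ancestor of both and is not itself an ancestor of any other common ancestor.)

2de9753

Ancestors of e09ad9e: {2de9753, 414ccf0, 9ad6376, 9ef806b, cc46f5d, e09ad9e}.
Ancestors of 92e8512: {2de9753, 92e8512, 9ef806b}.
Common ancestors: {2de9753, 9ef806b}.
Among these, 2de9753 is not an ancestor of any other common ancestor — it is the merge base.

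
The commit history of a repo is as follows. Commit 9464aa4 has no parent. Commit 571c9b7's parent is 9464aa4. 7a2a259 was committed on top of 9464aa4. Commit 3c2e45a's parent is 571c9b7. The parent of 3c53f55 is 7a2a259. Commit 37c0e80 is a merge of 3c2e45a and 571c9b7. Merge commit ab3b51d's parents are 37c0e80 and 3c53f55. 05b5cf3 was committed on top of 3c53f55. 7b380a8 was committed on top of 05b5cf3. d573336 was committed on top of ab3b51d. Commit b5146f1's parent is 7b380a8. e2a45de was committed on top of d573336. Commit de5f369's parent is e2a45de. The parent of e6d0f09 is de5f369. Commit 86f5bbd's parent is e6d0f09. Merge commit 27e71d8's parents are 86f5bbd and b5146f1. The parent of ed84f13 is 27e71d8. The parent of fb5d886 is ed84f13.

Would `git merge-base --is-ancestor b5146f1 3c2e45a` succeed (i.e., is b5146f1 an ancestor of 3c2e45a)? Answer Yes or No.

Ancestors of 3c2e45a: {3c2e45a, 571c9b7, 9464aa4}.
b5146f1 is not in that set, so it is not an ancestor of 3c2e45a.

No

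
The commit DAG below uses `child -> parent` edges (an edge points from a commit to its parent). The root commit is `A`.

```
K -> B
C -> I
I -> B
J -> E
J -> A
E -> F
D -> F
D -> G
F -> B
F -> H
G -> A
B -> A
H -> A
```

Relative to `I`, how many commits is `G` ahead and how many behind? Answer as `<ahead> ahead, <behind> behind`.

Reachable from G: {A, G}.
Reachable from I: {A, B, I}.
Only in G's history (ahead): {G} — 1.
Only in I's history (behind): {B, I} — 2.

1 ahead, 2 behind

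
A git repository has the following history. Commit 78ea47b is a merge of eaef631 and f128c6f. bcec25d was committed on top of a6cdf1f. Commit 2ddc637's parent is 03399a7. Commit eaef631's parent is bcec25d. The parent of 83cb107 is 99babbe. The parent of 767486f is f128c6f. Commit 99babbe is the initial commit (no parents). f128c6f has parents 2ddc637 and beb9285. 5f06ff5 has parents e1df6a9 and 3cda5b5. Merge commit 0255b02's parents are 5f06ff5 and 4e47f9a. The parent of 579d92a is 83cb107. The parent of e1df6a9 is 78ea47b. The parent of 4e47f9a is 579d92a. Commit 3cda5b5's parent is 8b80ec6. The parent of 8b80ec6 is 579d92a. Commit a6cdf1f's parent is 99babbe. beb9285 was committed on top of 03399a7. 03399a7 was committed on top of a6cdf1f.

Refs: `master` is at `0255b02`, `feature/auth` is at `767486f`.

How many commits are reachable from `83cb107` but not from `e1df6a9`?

Reachable from 83cb107: {83cb107, 99babbe}.
Reachable from e1df6a9: {03399a7, 2ddc637, 78ea47b, 99babbe, a6cdf1f, bcec25d, beb9285, e1df6a9, eaef631, f128c6f}.
In 83cb107's history but not e1df6a9's: {83cb107} — 1 commit.

1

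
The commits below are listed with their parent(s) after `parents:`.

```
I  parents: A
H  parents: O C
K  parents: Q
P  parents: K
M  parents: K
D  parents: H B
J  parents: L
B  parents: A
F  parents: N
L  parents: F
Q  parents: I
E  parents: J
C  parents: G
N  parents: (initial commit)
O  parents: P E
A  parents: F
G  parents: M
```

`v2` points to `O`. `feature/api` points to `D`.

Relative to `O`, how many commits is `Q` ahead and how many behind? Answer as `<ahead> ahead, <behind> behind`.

Reachable from Q: {A, F, I, N, Q}.
Reachable from O: {A, E, F, I, J, K, L, N, O, P, Q}.
Only in Q's history (ahead): {} — 0.
Only in O's history (behind): {E, J, K, L, O, P} — 6.

0 ahead, 6 behind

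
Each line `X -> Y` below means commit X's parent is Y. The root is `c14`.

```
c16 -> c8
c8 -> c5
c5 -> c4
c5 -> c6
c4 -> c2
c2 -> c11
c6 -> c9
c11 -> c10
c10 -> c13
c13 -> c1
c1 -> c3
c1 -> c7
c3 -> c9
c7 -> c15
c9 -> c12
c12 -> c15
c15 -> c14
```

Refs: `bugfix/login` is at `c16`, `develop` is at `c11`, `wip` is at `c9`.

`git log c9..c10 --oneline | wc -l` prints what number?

Reachable from c10: {c1, c10, c12, c13, c14, c15, c3, c7, c9}.
Reachable from c9: {c12, c14, c15, c9}.
In c10's history but not c9's: {c1, c10, c13, c3, c7} — 5 commits.

5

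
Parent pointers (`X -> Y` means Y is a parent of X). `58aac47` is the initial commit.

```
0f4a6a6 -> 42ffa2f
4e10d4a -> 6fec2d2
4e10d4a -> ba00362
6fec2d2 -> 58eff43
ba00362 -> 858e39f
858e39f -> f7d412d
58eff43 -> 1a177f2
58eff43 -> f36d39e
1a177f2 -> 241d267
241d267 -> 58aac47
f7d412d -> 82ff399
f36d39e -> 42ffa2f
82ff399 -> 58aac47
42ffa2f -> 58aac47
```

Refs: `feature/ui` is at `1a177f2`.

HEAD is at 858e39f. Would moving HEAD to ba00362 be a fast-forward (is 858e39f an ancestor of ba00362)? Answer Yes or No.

Yes

A fast-forward from 858e39f to ba00362 is possible iff 858e39f is an ancestor of ba00362.
Ancestors of ba00362: {58aac47, 82ff399, 858e39f, ba00362, f7d412d}.
858e39f is among them, so fast-forward is possible.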